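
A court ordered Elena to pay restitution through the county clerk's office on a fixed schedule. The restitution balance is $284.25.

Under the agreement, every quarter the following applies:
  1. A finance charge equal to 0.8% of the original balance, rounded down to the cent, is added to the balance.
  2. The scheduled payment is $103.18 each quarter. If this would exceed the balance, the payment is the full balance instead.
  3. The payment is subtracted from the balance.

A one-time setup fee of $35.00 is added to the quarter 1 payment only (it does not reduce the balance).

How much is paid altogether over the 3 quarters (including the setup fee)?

# | Opening | Interest | Payment | Fee | End bal
1 | $284.25 | $2.27 | $103.18 | $35.00 | $183.34
2 | $183.34 | $2.27 | $103.18 | — | $82.43
3 | $82.43 | $2.27 | $84.70 | — | $0.00
Total paid: $326.06

$326.06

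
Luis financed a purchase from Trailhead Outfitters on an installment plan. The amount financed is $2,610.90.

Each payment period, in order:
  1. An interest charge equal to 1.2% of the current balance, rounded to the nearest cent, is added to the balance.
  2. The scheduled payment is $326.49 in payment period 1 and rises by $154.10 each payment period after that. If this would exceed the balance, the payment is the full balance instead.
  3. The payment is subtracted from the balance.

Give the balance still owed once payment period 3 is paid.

$1,250.61

# | Opening | Interest | Payment | End bal
1 | $2,610.90 | $31.33 | $326.49 | $2,315.74
2 | $2,315.74 | $27.79 | $480.59 | $1,862.94
3 | $1,862.94 | $22.36 | $634.69 | $1,250.61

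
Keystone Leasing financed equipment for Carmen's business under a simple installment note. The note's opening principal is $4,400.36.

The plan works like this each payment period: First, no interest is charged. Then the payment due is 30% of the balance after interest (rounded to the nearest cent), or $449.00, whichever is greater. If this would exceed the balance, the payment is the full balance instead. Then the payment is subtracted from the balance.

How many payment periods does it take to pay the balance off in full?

Payment period 1: opening $4,400.36; payment $1,320.11; balance $3,080.25
Payment period 2: opening $3,080.25; payment $924.08; balance $2,156.17
Payment period 3: opening $2,156.17; payment $646.85; balance $1,509.32
Payment period 4: opening $1,509.32; payment $452.80; balance $1,056.52
Payment period 5: opening $1,056.52; payment $449.00; balance $607.52
Payment period 6: opening $607.52; payment $449.00; balance $158.52
Payment period 7: opening $158.52; payment $158.52; balance $0.00
Balance reaches $0.00 in payment period 7.

7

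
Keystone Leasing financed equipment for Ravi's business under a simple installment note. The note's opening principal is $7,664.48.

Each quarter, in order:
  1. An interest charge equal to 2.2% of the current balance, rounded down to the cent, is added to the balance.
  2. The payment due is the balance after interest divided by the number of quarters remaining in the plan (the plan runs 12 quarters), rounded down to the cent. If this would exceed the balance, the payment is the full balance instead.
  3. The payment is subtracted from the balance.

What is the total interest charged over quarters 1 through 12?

Quarter 1: $7,664.48 +$168.61 interest = $7,833.09; pay $652.75 → $7,180.34
Quarter 2: $7,180.34 +$157.96 interest = $7,338.30; pay $667.11 → $6,671.19
Quarter 3: $6,671.19 +$146.76 interest = $6,817.95; pay $681.79 → $6,136.16
Quarter 4: $6,136.16 +$134.99 interest = $6,271.15; pay $696.79 → $5,574.36
Quarter 5: $5,574.36 +$122.63 interest = $5,696.99; pay $712.12 → $4,984.87
Quarter 6: $4,984.87 +$109.66 interest = $5,094.53; pay $727.79 → $4,366.74
Quarter 7: $4,366.74 +$96.06 interest = $4,462.80; pay $743.80 → $3,719.00
Quarter 8: $3,719.00 +$81.81 interest = $3,800.81; pay $760.16 → $3,040.65
Quarter 9: $3,040.65 +$66.89 interest = $3,107.54; pay $776.88 → $2,330.66
Quarter 10: $2,330.66 +$51.27 interest = $2,381.93; pay $793.97 → $1,587.96
Quarter 11: $1,587.96 +$34.93 interest = $1,622.89; pay $811.44 → $811.45
Quarter 12: $811.45 +$17.85 interest = $829.30; pay $829.30 → $0.00
Total interest: $168.61 + $157.96 + $146.76 + $134.99 + $122.63 + $109.66 + $96.06 + $81.81 + $66.89 + $51.27 + $34.93 + $17.85 = $1,189.42

$1,189.42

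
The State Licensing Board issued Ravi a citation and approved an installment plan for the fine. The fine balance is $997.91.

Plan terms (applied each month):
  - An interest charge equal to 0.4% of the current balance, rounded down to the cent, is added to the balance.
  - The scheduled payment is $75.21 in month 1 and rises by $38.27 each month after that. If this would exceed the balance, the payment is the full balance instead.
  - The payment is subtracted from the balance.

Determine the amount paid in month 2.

Month 1: $997.91 +$3.99 interest = $1,001.90; pay $75.21 → $926.69
Month 2: $926.69 +$3.70 interest = $930.39; pay $113.48 → $816.91

$113.48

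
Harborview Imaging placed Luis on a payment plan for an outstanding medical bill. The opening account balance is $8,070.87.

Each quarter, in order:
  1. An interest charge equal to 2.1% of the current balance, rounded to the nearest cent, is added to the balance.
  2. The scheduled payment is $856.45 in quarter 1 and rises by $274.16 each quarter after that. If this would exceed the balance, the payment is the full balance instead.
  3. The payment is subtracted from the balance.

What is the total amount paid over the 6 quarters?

$8,748.28

Quarter 1: $8,070.87 +$169.49 interest = $8,240.36; pay $856.45 → $7,383.91
Quarter 2: $7,383.91 +$155.06 interest = $7,538.97; pay $1,130.61 → $6,408.36
Quarter 3: $6,408.36 +$134.58 interest = $6,542.94; pay $1,404.77 → $5,138.17
Quarter 4: $5,138.17 +$107.90 interest = $5,246.07; pay $1,678.93 → $3,567.14
Quarter 5: $3,567.14 +$74.91 interest = $3,642.05; pay $1,953.09 → $1,688.96
Quarter 6: $1,688.96 +$35.47 interest = $1,724.43; pay $1,724.43 → $0.00
Total paid: $8,748.28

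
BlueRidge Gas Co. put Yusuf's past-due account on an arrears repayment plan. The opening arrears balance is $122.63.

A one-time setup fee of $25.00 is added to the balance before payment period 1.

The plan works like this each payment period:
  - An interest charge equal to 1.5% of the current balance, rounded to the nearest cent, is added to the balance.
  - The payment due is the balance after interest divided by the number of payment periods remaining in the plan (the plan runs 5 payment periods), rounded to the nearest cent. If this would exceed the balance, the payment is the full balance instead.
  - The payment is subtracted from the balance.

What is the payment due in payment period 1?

$29.97

# | Opening | Interest | Payment | End bal
1 | $147.63 | $2.21 | $29.97 | $119.87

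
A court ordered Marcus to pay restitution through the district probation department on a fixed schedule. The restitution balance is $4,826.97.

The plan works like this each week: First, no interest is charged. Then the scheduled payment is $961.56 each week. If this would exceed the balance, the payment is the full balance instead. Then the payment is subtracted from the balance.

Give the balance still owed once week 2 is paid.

Week 1: $4,826.97 − $961.56 → $3,865.41
Week 2: $3,865.41 − $961.56 → $2,903.85

$2,903.85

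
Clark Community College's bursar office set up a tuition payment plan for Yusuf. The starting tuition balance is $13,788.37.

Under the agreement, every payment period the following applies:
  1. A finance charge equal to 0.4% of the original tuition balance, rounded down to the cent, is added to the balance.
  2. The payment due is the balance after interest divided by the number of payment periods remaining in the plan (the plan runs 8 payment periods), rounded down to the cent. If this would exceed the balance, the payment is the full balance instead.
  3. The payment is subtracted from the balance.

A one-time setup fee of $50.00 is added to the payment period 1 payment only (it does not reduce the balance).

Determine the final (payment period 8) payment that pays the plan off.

$1,873.44

Payment period 1: opening $13,788.37; interest $55.15 → $13,843.52; payment $1,730.44 (+ $50.00 fee); balance $12,113.08
Payment period 2: opening $12,113.08; interest $55.15 → $12,168.23; payment $1,738.31; balance $10,429.92
Payment period 3: opening $10,429.92; interest $55.15 → $10,485.07; payment $1,747.51; balance $8,737.56
Payment period 4: opening $8,737.56; interest $55.15 → $8,792.71; payment $1,758.54; balance $7,034.17
Payment period 5: opening $7,034.17; interest $55.15 → $7,089.32; payment $1,772.33; balance $5,316.99
Payment period 6: opening $5,316.99; interest $55.15 → $5,372.14; payment $1,790.71; balance $3,581.43
Payment period 7: opening $3,581.43; interest $55.15 → $3,636.58; payment $1,818.29; balance $1,818.29
Payment period 8: opening $1,818.29; interest $55.15 → $1,873.44; payment $1,873.44; balance $0.00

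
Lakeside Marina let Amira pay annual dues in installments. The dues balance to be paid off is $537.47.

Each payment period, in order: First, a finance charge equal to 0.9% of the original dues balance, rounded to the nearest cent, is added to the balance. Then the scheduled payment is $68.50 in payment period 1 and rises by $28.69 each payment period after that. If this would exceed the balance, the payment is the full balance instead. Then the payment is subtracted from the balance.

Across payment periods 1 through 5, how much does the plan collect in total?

$561.67

Payment period 1: $537.47 +$4.84 interest = $542.31; pay $68.50 → $473.81
Payment period 2: $473.81 +$4.84 interest = $478.65; pay $97.19 → $381.46
Payment period 3: $381.46 +$4.84 interest = $386.30; pay $125.88 → $260.42
Payment period 4: $260.42 +$4.84 interest = $265.26; pay $154.57 → $110.69
Payment period 5: $110.69 +$4.84 interest = $115.53; pay $115.53 → $0.00
Total paid: $561.67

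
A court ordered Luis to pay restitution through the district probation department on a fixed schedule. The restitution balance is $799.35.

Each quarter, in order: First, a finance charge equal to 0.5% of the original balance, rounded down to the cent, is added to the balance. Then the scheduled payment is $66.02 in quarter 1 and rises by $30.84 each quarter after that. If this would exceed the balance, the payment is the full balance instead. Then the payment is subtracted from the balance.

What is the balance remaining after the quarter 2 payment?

Quarter 1: $799.35 +$3.99 interest = $803.34; pay $66.02 → $737.32
Quarter 2: $737.32 +$3.99 interest = $741.31; pay $96.86 → $644.45

$644.45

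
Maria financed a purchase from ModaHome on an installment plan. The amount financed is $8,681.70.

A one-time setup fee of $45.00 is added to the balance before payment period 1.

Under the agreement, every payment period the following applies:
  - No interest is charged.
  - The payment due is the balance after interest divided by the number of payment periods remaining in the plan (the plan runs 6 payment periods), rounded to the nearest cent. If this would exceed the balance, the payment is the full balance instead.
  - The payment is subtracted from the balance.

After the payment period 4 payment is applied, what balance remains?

Payment period 1: opening $8,726.70; payment $1,454.45; balance $7,272.25
Payment period 2: opening $7,272.25; payment $1,454.45; balance $5,817.80
Payment period 3: opening $5,817.80; payment $1,454.45; balance $4,363.35
Payment period 4: opening $4,363.35; payment $1,454.45; balance $2,908.90

$2,908.90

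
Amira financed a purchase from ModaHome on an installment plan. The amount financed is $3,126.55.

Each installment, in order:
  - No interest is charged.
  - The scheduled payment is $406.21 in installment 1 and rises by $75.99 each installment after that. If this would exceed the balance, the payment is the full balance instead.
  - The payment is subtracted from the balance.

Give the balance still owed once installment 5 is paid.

$335.60

Installment 1: opening $3,126.55; payment $406.21; balance $2,720.34
Installment 2: opening $2,720.34; payment $482.20; balance $2,238.14
Installment 3: opening $2,238.14; payment $558.19; balance $1,679.95
Installment 4: opening $1,679.95; payment $634.18; balance $1,045.77
Installment 5: opening $1,045.77; payment $710.17; balance $335.60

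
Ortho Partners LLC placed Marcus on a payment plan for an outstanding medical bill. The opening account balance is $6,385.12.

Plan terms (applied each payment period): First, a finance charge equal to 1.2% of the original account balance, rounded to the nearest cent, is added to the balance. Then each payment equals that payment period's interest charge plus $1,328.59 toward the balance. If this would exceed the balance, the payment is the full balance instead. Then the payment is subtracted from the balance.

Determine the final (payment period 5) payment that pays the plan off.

$1,147.38

Payment period 1: $6,385.12 +$76.62 interest = $6,461.74; pay $1,405.21 → $5,056.53
Payment period 2: $5,056.53 +$76.62 interest = $5,133.15; pay $1,405.21 → $3,727.94
Payment period 3: $3,727.94 +$76.62 interest = $3,804.56; pay $1,405.21 → $2,399.35
Payment period 4: $2,399.35 +$76.62 interest = $2,475.97; pay $1,405.21 → $1,070.76
Payment period 5: $1,070.76 +$76.62 interest = $1,147.38; pay $1,147.38 → $0.00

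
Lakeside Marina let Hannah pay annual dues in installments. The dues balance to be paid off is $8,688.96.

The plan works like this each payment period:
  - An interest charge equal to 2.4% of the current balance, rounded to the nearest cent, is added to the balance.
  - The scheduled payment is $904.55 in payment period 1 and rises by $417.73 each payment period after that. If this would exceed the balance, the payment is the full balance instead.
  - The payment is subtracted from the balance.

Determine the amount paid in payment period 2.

$1,322.28

Payment period 1: $8,688.96 +$208.54 interest = $8,897.50; pay $904.55 → $7,992.95
Payment period 2: $7,992.95 +$191.83 interest = $8,184.78; pay $1,322.28 → $6,862.50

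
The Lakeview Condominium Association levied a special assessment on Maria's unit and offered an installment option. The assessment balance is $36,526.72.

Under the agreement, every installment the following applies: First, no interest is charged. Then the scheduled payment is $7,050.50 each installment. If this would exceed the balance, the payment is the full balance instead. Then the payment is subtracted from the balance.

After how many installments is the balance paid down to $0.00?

6

Installment 1: opening $36,526.72; payment $7,050.50; balance $29,476.22
Installment 2: opening $29,476.22; payment $7,050.50; balance $22,425.72
Installment 3: opening $22,425.72; payment $7,050.50; balance $15,375.22
Installment 4: opening $15,375.22; payment $7,050.50; balance $8,324.72
Installment 5: opening $8,324.72; payment $7,050.50; balance $1,274.22
Installment 6: opening $1,274.22; payment $1,274.22; balance $0.00
Balance reaches $0.00 in installment 6.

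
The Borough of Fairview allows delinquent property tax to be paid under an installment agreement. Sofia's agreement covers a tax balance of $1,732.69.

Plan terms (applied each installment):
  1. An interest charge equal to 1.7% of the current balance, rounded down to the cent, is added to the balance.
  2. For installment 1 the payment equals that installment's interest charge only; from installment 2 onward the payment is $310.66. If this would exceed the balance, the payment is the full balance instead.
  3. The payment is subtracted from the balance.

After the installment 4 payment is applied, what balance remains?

Installment 1: $1,732.69 +$29.45 interest = $1,762.14; pay $29.45 → $1,732.69
Installment 2: $1,732.69 +$29.45 interest = $1,762.14; pay $310.66 → $1,451.48
Installment 3: $1,451.48 +$24.67 interest = $1,476.15; pay $310.66 → $1,165.49
Installment 4: $1,165.49 +$19.81 interest = $1,185.30; pay $310.66 → $874.64

$874.64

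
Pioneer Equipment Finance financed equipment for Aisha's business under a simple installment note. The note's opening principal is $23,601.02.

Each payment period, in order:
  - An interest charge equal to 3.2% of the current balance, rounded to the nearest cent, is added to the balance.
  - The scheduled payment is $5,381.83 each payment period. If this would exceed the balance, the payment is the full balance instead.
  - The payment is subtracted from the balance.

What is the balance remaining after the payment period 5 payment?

$0.00

Payment period 1: opening $23,601.02; interest $755.23 → $24,356.25; payment $5,381.83; balance $18,974.42
Payment period 2: opening $18,974.42; interest $607.18 → $19,581.60; payment $5,381.83; balance $14,199.77
Payment period 3: opening $14,199.77; interest $454.39 → $14,654.16; payment $5,381.83; balance $9,272.33
Payment period 4: opening $9,272.33; interest $296.71 → $9,569.04; payment $5,381.83; balance $4,187.21
Payment period 5: opening $4,187.21; interest $133.99 → $4,321.20; payment $4,321.20; balance $0.00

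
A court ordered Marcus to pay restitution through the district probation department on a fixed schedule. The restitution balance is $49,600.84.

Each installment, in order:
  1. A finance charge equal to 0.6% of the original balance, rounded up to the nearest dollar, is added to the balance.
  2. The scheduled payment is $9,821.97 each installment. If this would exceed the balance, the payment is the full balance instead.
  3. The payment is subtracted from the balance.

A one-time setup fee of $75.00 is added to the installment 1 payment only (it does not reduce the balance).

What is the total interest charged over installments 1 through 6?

$1,788.00

Installment 1: opening $49,600.84; interest $298.00 → $49,898.84; payment $9,821.97 (+ $75.00 fee); balance $40,076.87
Installment 2: opening $40,076.87; interest $298.00 → $40,374.87; payment $9,821.97; balance $30,552.90
Installment 3: opening $30,552.90; interest $298.00 → $30,850.90; payment $9,821.97; balance $21,028.93
Installment 4: opening $21,028.93; interest $298.00 → $21,326.93; payment $9,821.97; balance $11,504.96
Installment 5: opening $11,504.96; interest $298.00 → $11,802.96; payment $9,821.97; balance $1,980.99
Installment 6: opening $1,980.99; interest $298.00 → $2,278.99; payment $2,278.99; balance $0.00
Total interest: $298.00 + $298.00 + $298.00 + $298.00 + $298.00 + $298.00 = $1,788.00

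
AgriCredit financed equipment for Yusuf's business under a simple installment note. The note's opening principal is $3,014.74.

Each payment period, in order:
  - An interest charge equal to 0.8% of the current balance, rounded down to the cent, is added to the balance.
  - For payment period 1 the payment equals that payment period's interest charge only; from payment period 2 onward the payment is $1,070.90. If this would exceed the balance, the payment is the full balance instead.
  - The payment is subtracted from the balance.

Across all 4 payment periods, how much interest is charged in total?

$71.26

Payment period 1: opening $3,014.74; interest $24.11 → $3,038.85; payment $24.11; balance $3,014.74
Payment period 2: opening $3,014.74; interest $24.11 → $3,038.85; payment $1,070.90; balance $1,967.95
Payment period 3: opening $1,967.95; interest $15.74 → $1,983.69; payment $1,070.90; balance $912.79
Payment period 4: opening $912.79; interest $7.30 → $920.09; payment $920.09; balance $0.00
Total interest: $24.11 + $24.11 + $15.74 + $7.30 = $71.26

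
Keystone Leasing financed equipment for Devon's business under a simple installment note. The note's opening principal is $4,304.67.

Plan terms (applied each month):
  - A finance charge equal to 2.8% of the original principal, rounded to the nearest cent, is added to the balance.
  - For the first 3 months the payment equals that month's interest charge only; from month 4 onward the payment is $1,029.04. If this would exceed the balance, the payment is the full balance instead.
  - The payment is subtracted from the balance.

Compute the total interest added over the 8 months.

Month 1: opening $4,304.67; interest $120.53 → $4,425.20; payment $120.53; balance $4,304.67
Month 2: opening $4,304.67; interest $120.53 → $4,425.20; payment $120.53; balance $4,304.67
Month 3: opening $4,304.67; interest $120.53 → $4,425.20; payment $120.53; balance $4,304.67
Month 4: opening $4,304.67; interest $120.53 → $4,425.20; payment $1,029.04; balance $3,396.16
Month 5: opening $3,396.16; interest $120.53 → $3,516.69; payment $1,029.04; balance $2,487.65
Month 6: opening $2,487.65; interest $120.53 → $2,608.18; payment $1,029.04; balance $1,579.14
Month 7: opening $1,579.14; interest $120.53 → $1,699.67; payment $1,029.04; balance $670.63
Month 8: opening $670.63; interest $120.53 → $791.16; payment $791.16; balance $0.00
Total interest: $120.53 + $120.53 + $120.53 + $120.53 + $120.53 + $120.53 + $120.53 + $120.53 = $964.24

$964.24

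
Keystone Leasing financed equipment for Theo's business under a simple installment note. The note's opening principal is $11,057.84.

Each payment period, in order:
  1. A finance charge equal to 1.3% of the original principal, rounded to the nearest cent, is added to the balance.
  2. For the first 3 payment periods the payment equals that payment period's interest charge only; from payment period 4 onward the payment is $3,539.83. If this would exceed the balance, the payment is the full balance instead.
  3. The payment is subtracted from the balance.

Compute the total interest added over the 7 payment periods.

$1,006.25

Payment period 1: opening $11,057.84; interest $143.75 → $11,201.59; payment $143.75; balance $11,057.84
Payment period 2: opening $11,057.84; interest $143.75 → $11,201.59; payment $143.75; balance $11,057.84
Payment period 3: opening $11,057.84; interest $143.75 → $11,201.59; payment $143.75; balance $11,057.84
Payment period 4: opening $11,057.84; interest $143.75 → $11,201.59; payment $3,539.83; balance $7,661.76
Payment period 5: opening $7,661.76; interest $143.75 → $7,805.51; payment $3,539.83; balance $4,265.68
Payment period 6: opening $4,265.68; interest $143.75 → $4,409.43; payment $3,539.83; balance $869.60
Payment period 7: opening $869.60; interest $143.75 → $1,013.35; payment $1,013.35; balance $0.00
Total interest: $143.75 + $143.75 + $143.75 + $143.75 + $143.75 + $143.75 + $143.75 = $1,006.25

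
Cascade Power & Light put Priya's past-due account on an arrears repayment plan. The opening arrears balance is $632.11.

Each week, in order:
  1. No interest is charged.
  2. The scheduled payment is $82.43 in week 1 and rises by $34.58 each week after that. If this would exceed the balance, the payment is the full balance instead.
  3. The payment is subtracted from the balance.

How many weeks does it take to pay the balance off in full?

# | Opening | Payment | End bal
1 | $632.11 | $82.43 | $549.68
2 | $549.68 | $117.01 | $432.67
3 | $432.67 | $151.59 | $281.08
4 | $281.08 | $186.17 | $94.91
5 | $94.91 | $94.91 | $0.00
Balance reaches $0.00 in week 5.

5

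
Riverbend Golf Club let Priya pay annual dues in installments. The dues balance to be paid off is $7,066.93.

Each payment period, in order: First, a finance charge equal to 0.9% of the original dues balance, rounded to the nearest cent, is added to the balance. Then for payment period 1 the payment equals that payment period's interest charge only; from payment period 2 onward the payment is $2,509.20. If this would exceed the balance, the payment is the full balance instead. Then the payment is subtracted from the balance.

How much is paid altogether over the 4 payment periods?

Payment period 1: opening $7,066.93; interest $63.60 → $7,130.53; payment $63.60; balance $7,066.93
Payment period 2: opening $7,066.93; interest $63.60 → $7,130.53; payment $2,509.20; balance $4,621.33
Payment period 3: opening $4,621.33; interest $63.60 → $4,684.93; payment $2,509.20; balance $2,175.73
Payment period 4: opening $2,175.73; interest $63.60 → $2,239.33; payment $2,239.33; balance $0.00
Total paid: $7,321.33

$7,321.33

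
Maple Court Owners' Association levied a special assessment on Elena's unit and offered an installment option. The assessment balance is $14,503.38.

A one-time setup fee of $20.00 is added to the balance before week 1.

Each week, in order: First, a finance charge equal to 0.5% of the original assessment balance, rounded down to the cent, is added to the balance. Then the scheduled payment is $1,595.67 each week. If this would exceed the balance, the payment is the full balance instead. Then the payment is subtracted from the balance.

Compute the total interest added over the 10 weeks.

$725.10

# | Opening | Interest | Payment | End bal
1 | $14,523.38 | $72.51 | $1,595.67 | $13,000.22
2 | $13,000.22 | $72.51 | $1,595.67 | $11,477.06
3 | $11,477.06 | $72.51 | $1,595.67 | $9,953.90
4 | $9,953.90 | $72.51 | $1,595.67 | $8,430.74
5 | $8,430.74 | $72.51 | $1,595.67 | $6,907.58
6 | $6,907.58 | $72.51 | $1,595.67 | $5,384.42
7 | $5,384.42 | $72.51 | $1,595.67 | $3,861.26
8 | $3,861.26 | $72.51 | $1,595.67 | $2,338.10
9 | $2,338.10 | $72.51 | $1,595.67 | $814.94
10 | $814.94 | $72.51 | $887.45 | $0.00
Total interest: $72.51 + $72.51 + $72.51 + $72.51 + $72.51 + $72.51 + $72.51 + $72.51 + $72.51 + $72.51 = $725.10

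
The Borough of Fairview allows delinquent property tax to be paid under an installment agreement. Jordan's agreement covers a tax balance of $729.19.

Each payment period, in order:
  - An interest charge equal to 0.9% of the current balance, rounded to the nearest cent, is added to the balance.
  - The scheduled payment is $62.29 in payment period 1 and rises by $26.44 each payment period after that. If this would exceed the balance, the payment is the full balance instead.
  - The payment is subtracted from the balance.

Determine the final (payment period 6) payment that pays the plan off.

$180.31

Payment period 1: $729.19 +$6.56 interest = $735.75; pay $62.29 → $673.46
Payment period 2: $673.46 +$6.06 interest = $679.52; pay $88.73 → $590.79
Payment period 3: $590.79 +$5.32 interest = $596.11; pay $115.17 → $480.94
Payment period 4: $480.94 +$4.33 interest = $485.27; pay $141.61 → $343.66
Payment period 5: $343.66 +$3.09 interest = $346.75; pay $168.05 → $178.70
Payment period 6: $178.70 +$1.61 interest = $180.31; pay $180.31 → $0.00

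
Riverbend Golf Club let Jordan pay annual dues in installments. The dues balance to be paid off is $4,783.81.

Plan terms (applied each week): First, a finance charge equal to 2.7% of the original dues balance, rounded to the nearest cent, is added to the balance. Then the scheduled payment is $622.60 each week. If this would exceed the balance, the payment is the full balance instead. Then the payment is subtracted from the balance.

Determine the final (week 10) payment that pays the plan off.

Week 1: opening $4,783.81; interest $129.16 → $4,912.97; payment $622.60; balance $4,290.37
Week 2: opening $4,290.37; interest $129.16 → $4,419.53; payment $622.60; balance $3,796.93
Week 3: opening $3,796.93; interest $129.16 → $3,926.09; payment $622.60; balance $3,303.49
Week 4: opening $3,303.49; interest $129.16 → $3,432.65; payment $622.60; balance $2,810.05
Week 5: opening $2,810.05; interest $129.16 → $2,939.21; payment $622.60; balance $2,316.61
Week 6: opening $2,316.61; interest $129.16 → $2,445.77; payment $622.60; balance $1,823.17
Week 7: opening $1,823.17; interest $129.16 → $1,952.33; payment $622.60; balance $1,329.73
Week 8: opening $1,329.73; interest $129.16 → $1,458.89; payment $622.60; balance $836.29
Week 9: opening $836.29; interest $129.16 → $965.45; payment $622.60; balance $342.85
Week 10: opening $342.85; interest $129.16 → $472.01; payment $472.01; balance $0.00

$472.01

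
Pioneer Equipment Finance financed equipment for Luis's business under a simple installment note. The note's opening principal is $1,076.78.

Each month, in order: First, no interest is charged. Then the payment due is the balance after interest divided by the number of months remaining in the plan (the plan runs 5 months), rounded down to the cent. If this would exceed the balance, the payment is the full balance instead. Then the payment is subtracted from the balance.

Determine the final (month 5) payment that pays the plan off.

Month 1: $1,076.78 − $215.35 → $861.43
Month 2: $861.43 − $215.35 → $646.08
Month 3: $646.08 − $215.36 → $430.72
Month 4: $430.72 − $215.36 → $215.36
Month 5: $215.36 − $215.36 → $0.00

$215.36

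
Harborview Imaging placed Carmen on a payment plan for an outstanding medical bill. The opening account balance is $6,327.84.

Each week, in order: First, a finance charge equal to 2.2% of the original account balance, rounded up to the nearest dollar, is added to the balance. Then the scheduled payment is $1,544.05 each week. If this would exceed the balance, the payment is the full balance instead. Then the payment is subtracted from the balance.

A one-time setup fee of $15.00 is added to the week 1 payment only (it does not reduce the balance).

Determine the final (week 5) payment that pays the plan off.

Week 1: $6,327.84 +$140.00 interest = $6,467.84; pay $1,544.05 (+ $15.00 fee) → $4,923.79
Week 2: $4,923.79 +$140.00 interest = $5,063.79; pay $1,544.05 → $3,519.74
Week 3: $3,519.74 +$140.00 interest = $3,659.74; pay $1,544.05 → $2,115.69
Week 4: $2,115.69 +$140.00 interest = $2,255.69; pay $1,544.05 → $711.64
Week 5: $711.64 +$140.00 interest = $851.64; pay $851.64 → $0.00

$851.64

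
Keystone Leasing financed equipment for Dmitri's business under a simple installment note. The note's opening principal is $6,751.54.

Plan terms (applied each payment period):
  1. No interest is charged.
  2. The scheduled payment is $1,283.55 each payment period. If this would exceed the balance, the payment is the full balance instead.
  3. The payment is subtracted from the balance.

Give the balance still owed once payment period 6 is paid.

Payment period 1: $6,751.54 − $1,283.55 → $5,467.99
Payment period 2: $5,467.99 − $1,283.55 → $4,184.44
Payment period 3: $4,184.44 − $1,283.55 → $2,900.89
Payment period 4: $2,900.89 − $1,283.55 → $1,617.34
Payment period 5: $1,617.34 − $1,283.55 → $333.79
Payment period 6: $333.79 − $333.79 → $0.00

$0.00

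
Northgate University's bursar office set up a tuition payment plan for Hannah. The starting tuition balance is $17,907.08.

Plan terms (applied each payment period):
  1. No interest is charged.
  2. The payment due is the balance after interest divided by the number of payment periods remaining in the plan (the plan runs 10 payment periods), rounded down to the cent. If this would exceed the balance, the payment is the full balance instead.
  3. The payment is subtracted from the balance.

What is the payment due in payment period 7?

$1,790.71

# | Opening | Payment | End bal
1 | $17,907.08 | $1,790.70 | $16,116.38
2 | $16,116.38 | $1,790.70 | $14,325.68
3 | $14,325.68 | $1,790.71 | $12,534.97
4 | $12,534.97 | $1,790.71 | $10,744.26
5 | $10,744.26 | $1,790.71 | $8,953.55
6 | $8,953.55 | $1,790.71 | $7,162.84
7 | $7,162.84 | $1,790.71 | $5,372.13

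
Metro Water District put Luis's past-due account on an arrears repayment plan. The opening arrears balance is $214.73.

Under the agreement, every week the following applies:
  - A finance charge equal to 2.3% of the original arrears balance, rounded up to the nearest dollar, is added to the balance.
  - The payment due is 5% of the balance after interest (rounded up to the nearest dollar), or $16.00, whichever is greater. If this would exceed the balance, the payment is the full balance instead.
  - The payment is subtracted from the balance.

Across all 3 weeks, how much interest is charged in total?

Week 1: opening $214.73; interest $5.00 → $219.73; payment $16.00; balance $203.73
Week 2: opening $203.73; interest $5.00 → $208.73; payment $16.00; balance $192.73
Week 3: opening $192.73; interest $5.00 → $197.73; payment $16.00; balance $181.73
Total interest: $5.00 + $5.00 + $5.00 = $15.00

$15.00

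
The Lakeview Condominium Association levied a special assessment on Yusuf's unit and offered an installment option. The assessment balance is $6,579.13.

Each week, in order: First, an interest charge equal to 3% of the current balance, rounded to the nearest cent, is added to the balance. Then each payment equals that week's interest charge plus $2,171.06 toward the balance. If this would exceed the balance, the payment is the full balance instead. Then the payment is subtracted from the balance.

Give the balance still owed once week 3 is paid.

Week 1: $6,579.13 +$197.37 interest = $6,776.50; pay $2,368.43 → $4,408.07
Week 2: $4,408.07 +$132.24 interest = $4,540.31; pay $2,303.30 → $2,237.01
Week 3: $2,237.01 +$67.11 interest = $2,304.12; pay $2,238.17 → $65.95

$65.95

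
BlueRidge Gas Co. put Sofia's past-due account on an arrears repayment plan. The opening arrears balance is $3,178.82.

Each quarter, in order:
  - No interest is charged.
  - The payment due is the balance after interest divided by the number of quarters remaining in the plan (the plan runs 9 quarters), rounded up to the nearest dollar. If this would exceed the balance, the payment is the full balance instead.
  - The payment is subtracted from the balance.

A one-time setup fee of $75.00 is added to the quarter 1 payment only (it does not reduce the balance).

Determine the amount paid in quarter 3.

$353.00

# | Opening | Payment | Fee | End bal
1 | $3,178.82 | $354.00 | $75.00 | $2,824.82
2 | $2,824.82 | $354.00 | — | $2,470.82
3 | $2,470.82 | $353.00 | — | $2,117.82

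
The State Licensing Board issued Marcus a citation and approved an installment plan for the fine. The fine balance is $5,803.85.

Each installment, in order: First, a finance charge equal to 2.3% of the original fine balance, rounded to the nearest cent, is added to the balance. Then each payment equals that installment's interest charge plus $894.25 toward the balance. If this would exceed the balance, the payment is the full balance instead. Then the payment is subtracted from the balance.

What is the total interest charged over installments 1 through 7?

# | Opening | Interest | Payment | End bal
1 | $5,803.85 | $133.49 | $1,027.74 | $4,909.60
2 | $4,909.60 | $133.49 | $1,027.74 | $4,015.35
3 | $4,015.35 | $133.49 | $1,027.74 | $3,121.10
4 | $3,121.10 | $133.49 | $1,027.74 | $2,226.85
5 | $2,226.85 | $133.49 | $1,027.74 | $1,332.60
6 | $1,332.60 | $133.49 | $1,027.74 | $438.35
7 | $438.35 | $133.49 | $571.84 | $0.00
Total interest: $133.49 + $133.49 + $133.49 + $133.49 + $133.49 + $133.49 + $133.49 = $934.43

$934.43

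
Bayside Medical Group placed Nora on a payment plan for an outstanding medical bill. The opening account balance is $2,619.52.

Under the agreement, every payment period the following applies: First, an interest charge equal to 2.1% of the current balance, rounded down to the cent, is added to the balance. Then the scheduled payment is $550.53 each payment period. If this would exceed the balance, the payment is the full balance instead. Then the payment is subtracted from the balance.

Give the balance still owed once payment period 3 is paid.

$1,101.50

Payment period 1: opening $2,619.52; interest $55.00 → $2,674.52; payment $550.53; balance $2,123.99
Payment period 2: opening $2,123.99; interest $44.60 → $2,168.59; payment $550.53; balance $1,618.06
Payment period 3: opening $1,618.06; interest $33.97 → $1,652.03; payment $550.53; balance $1,101.50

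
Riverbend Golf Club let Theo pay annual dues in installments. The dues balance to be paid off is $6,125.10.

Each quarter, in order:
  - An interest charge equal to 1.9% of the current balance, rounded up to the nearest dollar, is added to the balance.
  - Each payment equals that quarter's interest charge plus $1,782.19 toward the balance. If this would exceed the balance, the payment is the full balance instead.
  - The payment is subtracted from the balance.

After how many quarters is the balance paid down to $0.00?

Quarter 1: opening $6,125.10; interest $117.00 → $6,242.10; payment $1,899.19; balance $4,342.91
Quarter 2: opening $4,342.91; interest $83.00 → $4,425.91; payment $1,865.19; balance $2,560.72
Quarter 3: opening $2,560.72; interest $49.00 → $2,609.72; payment $1,831.19; balance $778.53
Quarter 4: opening $778.53; interest $15.00 → $793.53; payment $793.53; balance $0.00
Balance reaches $0.00 in quarter 4.

4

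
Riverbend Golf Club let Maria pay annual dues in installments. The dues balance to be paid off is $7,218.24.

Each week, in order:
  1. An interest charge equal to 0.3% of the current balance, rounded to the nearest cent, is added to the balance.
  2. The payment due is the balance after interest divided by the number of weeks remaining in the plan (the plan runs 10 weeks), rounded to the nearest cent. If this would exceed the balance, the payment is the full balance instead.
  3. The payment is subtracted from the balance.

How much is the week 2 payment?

Week 1: opening $7,218.24; interest $21.65 → $7,239.89; payment $723.99; balance $6,515.90
Week 2: opening $6,515.90; interest $19.55 → $6,535.45; payment $726.16; balance $5,809.29

$726.16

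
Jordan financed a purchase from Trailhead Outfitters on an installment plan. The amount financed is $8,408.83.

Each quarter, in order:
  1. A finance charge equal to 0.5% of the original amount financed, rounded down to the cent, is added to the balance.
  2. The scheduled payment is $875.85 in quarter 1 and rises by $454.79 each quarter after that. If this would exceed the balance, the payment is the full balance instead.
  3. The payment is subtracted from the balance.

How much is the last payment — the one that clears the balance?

Quarter 1: opening $8,408.83; interest $42.04 → $8,450.87; payment $875.85; balance $7,575.02
Quarter 2: opening $7,575.02; interest $42.04 → $7,617.06; payment $1,330.64; balance $6,286.42
Quarter 3: opening $6,286.42; interest $42.04 → $6,328.46; payment $1,785.43; balance $4,543.03
Quarter 4: opening $4,543.03; interest $42.04 → $4,585.07; payment $2,240.22; balance $2,344.85
Quarter 5: opening $2,344.85; interest $42.04 → $2,386.89; payment $2,386.89; balance $0.00

$2,386.89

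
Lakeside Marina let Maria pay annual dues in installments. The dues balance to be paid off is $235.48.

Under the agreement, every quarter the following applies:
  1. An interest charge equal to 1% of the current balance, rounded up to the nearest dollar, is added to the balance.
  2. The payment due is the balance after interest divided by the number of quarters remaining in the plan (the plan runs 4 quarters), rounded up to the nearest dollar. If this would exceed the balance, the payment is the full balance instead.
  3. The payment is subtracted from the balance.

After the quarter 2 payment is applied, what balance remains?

$119.48

Quarter 1: opening $235.48; interest $3.00 → $238.48; payment $60.00; balance $178.48
Quarter 2: opening $178.48; interest $2.00 → $180.48; payment $61.00; balance $119.48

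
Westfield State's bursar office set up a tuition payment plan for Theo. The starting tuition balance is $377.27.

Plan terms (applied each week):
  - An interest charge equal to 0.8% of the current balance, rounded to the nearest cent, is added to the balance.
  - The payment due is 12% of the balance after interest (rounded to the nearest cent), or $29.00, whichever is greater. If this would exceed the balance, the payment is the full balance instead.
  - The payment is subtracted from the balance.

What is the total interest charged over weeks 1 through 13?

Week 1: $377.27 +$3.02 interest = $380.29; pay $45.63 → $334.66
Week 2: $334.66 +$2.68 interest = $337.34; pay $40.48 → $296.86
Week 3: $296.86 +$2.37 interest = $299.23; pay $35.91 → $263.32
Week 4: $263.32 +$2.11 interest = $265.43; pay $31.85 → $233.58
Week 5: $233.58 +$1.87 interest = $235.45; pay $29.00 → $206.45
Week 6: $206.45 +$1.65 interest = $208.10; pay $29.00 → $179.10
Week 7: $179.10 +$1.43 interest = $180.53; pay $29.00 → $151.53
Week 8: $151.53 +$1.21 interest = $152.74; pay $29.00 → $123.74
Week 9: $123.74 +$0.99 interest = $124.73; pay $29.00 → $95.73
Week 10: $95.73 +$0.77 interest = $96.50; pay $29.00 → $67.50
Week 11: $67.50 +$0.54 interest = $68.04; pay $29.00 → $39.04
Week 12: $39.04 +$0.31 interest = $39.35; pay $29.00 → $10.35
Week 13: $10.35 +$0.08 interest = $10.43; pay $10.43 → $0.00
Total interest: $3.02 + $2.68 + $2.37 + $2.11 + $1.87 + $1.65 + $1.43 + $1.21 + $0.99 + $0.77 + $0.54 + $0.31 + $0.08 = $19.03

$19.03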